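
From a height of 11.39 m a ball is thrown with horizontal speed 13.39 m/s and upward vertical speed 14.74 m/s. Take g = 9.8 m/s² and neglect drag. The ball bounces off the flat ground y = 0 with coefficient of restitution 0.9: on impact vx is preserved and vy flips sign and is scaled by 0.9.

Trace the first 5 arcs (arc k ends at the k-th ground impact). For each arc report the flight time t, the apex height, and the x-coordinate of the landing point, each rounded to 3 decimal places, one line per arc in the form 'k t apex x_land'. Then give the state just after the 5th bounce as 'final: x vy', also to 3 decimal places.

1 3.646 22.475 48.817
2 3.855 18.205 100.435
3 3.470 14.746 146.892
4 3.123 11.944 188.703
5 2.810 9.675 226.333
final: 226.333 12.393

Arc 1: start y=11.390, vy=14.740 → t=3.646, apex=22.475, x_land=48.817, impact vy=-20.988
  bounce: vy ← 0.9·20.988 = 18.890
Arc 2: start y=0.000, vy=18.890 → t=3.855, apex=18.205, x_land=100.435, impact vy=-18.890
  bounce: vy ← 0.9·18.890 = 17.001
Arc 3: start y=0.000, vy=17.001 → t=3.470, apex=14.746, x_land=146.892, impact vy=-17.001
  bounce: vy ← 0.9·17.001 = 15.301
Arc 4: start y=0.000, vy=15.301 → t=3.123, apex=11.944, x_land=188.703, impact vy=-15.301
  bounce: vy ← 0.9·15.301 = 13.770
Arc 5: start y=0.000, vy=13.770 → t=2.810, apex=9.675, x_land=226.333, impact vy=-13.770
  bounce: vy ← 0.9·13.770 = 12.393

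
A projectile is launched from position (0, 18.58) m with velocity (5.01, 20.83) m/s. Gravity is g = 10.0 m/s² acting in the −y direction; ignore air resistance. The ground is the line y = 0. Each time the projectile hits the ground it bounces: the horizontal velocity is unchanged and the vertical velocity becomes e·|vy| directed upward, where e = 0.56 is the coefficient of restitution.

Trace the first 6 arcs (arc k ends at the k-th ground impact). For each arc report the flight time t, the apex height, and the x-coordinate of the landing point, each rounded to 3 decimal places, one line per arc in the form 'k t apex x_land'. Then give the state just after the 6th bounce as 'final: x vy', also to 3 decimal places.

1 4.921 40.274 24.655
2 3.179 12.630 40.580
3 1.780 3.961 49.498
4 0.997 1.242 54.492
5 0.558 0.390 57.289
6 0.313 0.122 58.855
final: 58.855 0.875

Arc 1: start y=18.580, vy=20.830 → t=4.921, apex=40.274, x_land=24.655, impact vy=-28.381
  bounce: vy ← 0.56·28.381 = 15.893
Arc 2: start y=0.000, vy=15.893 → t=3.179, apex=12.630, x_land=40.580, impact vy=-15.893
  bounce: vy ← 0.56·15.893 = 8.900
Arc 3: start y=0.000, vy=8.900 → t=1.780, apex=3.961, x_land=49.498, impact vy=-8.900
  bounce: vy ← 0.56·8.900 = 4.984
Arc 4: start y=0.000, vy=4.984 → t=0.997, apex=1.242, x_land=54.492, impact vy=-4.984
  bounce: vy ← 0.56·4.984 = 2.791
Arc 5: start y=0.000, vy=2.791 → t=0.558, apex=0.390, x_land=57.289, impact vy=-2.791
  bounce: vy ← 0.56·2.791 = 1.563
Arc 6: start y=0.000, vy=1.563 → t=0.313, apex=0.122, x_land=58.855, impact vy=-1.563
  bounce: vy ← 0.56·1.563 = 0.875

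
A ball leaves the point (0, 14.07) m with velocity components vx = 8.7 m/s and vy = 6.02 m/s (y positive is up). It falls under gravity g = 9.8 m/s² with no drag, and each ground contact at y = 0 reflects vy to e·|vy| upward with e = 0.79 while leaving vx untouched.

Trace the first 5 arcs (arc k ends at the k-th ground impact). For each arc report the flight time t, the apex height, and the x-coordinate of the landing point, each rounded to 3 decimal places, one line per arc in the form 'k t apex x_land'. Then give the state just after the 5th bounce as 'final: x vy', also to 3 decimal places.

Arc 1: start y=14.070, vy=6.020 → t=2.417, apex=15.919, x_land=21.025, impact vy=-17.664
  bounce: vy ← 0.79·17.664 = 13.954
Arc 2: start y=0.000, vy=13.954 → t=2.848, apex=9.935, x_land=45.802, impact vy=-13.954
  bounce: vy ← 0.79·13.954 = 11.024
Arc 3: start y=0.000, vy=11.024 → t=2.250, apex=6.200, x_land=65.375, impact vy=-11.024
  bounce: vy ← 0.79·11.024 = 8.709
Arc 4: start y=0.000, vy=8.709 → t=1.777, apex=3.870, x_land=80.838, impact vy=-8.709
  bounce: vy ← 0.79·8.709 = 6.880
Arc 5: start y=0.000, vy=6.880 → t=1.404, apex=2.415, x_land=93.054, impact vy=-6.880
  bounce: vy ← 0.79·6.880 = 5.435

1 2.417 15.919 21.025
2 2.848 9.935 45.802
3 2.250 6.200 65.375
4 1.777 3.870 80.838
5 1.404 2.415 93.054
final: 93.054 5.435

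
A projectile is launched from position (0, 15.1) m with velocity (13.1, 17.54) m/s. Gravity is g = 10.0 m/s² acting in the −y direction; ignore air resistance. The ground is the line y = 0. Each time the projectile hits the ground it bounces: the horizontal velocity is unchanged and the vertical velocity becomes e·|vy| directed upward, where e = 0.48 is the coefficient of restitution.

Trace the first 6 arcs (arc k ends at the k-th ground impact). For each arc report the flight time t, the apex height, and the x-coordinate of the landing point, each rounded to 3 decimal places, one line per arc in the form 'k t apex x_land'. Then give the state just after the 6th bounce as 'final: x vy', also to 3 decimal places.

Arc 1: start y=15.100, vy=17.540 → t=4.223, apex=30.483, x_land=55.323, impact vy=-24.691
  bounce: vy ← 0.48·24.691 = 11.852
Arc 2: start y=0.000, vy=11.852 → t=2.370, apex=7.023, x_land=86.374, impact vy=-11.852
  bounce: vy ← 0.48·11.852 = 5.689
Arc 3: start y=0.000, vy=5.689 → t=1.138, apex=1.618, x_land=101.279, impact vy=-5.689
  bounce: vy ← 0.48·5.689 = 2.731
Arc 4: start y=0.000, vy=2.731 → t=0.546, apex=0.373, x_land=108.433, impact vy=-2.731
  bounce: vy ← 0.48·2.731 = 1.311
Arc 5: start y=0.000, vy=1.311 → t=0.262, apex=0.086, x_land=111.867, impact vy=-1.311
  bounce: vy ← 0.48·1.311 = 0.629
Arc 6: start y=0.000, vy=0.629 → t=0.126, apex=0.020, x_land=113.516, impact vy=-0.629
  bounce: vy ← 0.48·0.629 = 0.302

1 4.223 30.483 55.323
2 2.370 7.023 86.374
3 1.138 1.618 101.279
4 0.546 0.373 108.433
5 0.262 0.086 111.867
6 0.126 0.020 113.516
final: 113.516 0.302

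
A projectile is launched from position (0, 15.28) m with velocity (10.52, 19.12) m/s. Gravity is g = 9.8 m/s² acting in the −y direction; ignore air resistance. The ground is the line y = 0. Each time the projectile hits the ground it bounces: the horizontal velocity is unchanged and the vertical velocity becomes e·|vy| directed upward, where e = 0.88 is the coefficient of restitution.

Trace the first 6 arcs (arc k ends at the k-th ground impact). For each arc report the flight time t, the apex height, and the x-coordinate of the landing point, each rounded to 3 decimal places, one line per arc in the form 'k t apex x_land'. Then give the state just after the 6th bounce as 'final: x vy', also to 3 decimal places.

Arc 1: start y=15.280, vy=19.120 → t=4.583, apex=33.932, x_land=48.208, impact vy=-25.789
  bounce: vy ← 0.88·25.789 = 22.694
Arc 2: start y=0.000, vy=22.694 → t=4.631, apex=26.277, x_land=96.931, impact vy=-22.694
  bounce: vy ← 0.88·22.694 = 19.971
Arc 3: start y=0.000, vy=19.971 → t=4.076, apex=20.349, x_land=139.807, impact vy=-19.971
  bounce: vy ← 0.88·19.971 = 17.574
Arc 4: start y=0.000, vy=17.574 → t=3.587, apex=15.758, x_land=177.538, impact vy=-17.574
  bounce: vy ← 0.88·17.574 = 15.465
Arc 5: start y=0.000, vy=15.465 → t=3.156, apex=12.203, x_land=210.742, impact vy=-15.465
  bounce: vy ← 0.88·15.465 = 13.610
Arc 6: start y=0.000, vy=13.610 → t=2.777, apex=9.450, x_land=239.961, impact vy=-13.610
  bounce: vy ← 0.88·13.610 = 11.976

1 4.583 33.932 48.208
2 4.631 26.277 96.931
3 4.076 20.349 139.807
4 3.587 15.758 177.538
5 3.156 12.203 210.742
6 2.777 9.450 239.961
final: 239.961 11.976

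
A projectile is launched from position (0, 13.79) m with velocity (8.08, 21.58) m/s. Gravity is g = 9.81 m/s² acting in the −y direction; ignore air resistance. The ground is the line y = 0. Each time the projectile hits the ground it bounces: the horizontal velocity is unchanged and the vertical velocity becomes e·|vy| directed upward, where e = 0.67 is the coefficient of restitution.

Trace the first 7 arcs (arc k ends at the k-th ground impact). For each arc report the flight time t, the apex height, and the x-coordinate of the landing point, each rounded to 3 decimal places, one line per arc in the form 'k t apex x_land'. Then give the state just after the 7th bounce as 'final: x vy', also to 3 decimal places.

Arc 1: start y=13.790, vy=21.580 → t=4.966, apex=37.526, x_land=40.123, impact vy=-27.134
  bounce: vy ← 0.67·27.134 = 18.180
Arc 2: start y=0.000, vy=18.180 → t=3.706, apex=16.845, x_land=70.071, impact vy=-18.180
  bounce: vy ← 0.67·18.180 = 12.180
Arc 3: start y=0.000, vy=12.180 → t=2.483, apex=7.562, x_land=90.136, impact vy=-12.180
  bounce: vy ← 0.67·12.180 = 8.161
Arc 4: start y=0.000, vy=8.161 → t=1.664, apex=3.395, x_land=103.579, impact vy=-8.161
  bounce: vy ← 0.67·8.161 = 5.468
Arc 5: start y=0.000, vy=5.468 → t=1.115, apex=1.524, x_land=112.586, impact vy=-5.468
  bounce: vy ← 0.67·5.468 = 3.663
Arc 6: start y=0.000, vy=3.663 → t=0.747, apex=0.684, x_land=118.621, impact vy=-3.663
  bounce: vy ← 0.67·3.663 = 2.455
Arc 7: start y=0.000, vy=2.455 → t=0.500, apex=0.307, x_land=122.664, impact vy=-2.455
  bounce: vy ← 0.67·2.455 = 1.645

1 4.966 37.526 40.123
2 3.706 16.845 70.071
3 2.483 7.562 90.136
4 1.664 3.395 103.579
5 1.115 1.524 112.586
6 0.747 0.684 118.621
7 0.500 0.307 122.664
final: 122.664 1.645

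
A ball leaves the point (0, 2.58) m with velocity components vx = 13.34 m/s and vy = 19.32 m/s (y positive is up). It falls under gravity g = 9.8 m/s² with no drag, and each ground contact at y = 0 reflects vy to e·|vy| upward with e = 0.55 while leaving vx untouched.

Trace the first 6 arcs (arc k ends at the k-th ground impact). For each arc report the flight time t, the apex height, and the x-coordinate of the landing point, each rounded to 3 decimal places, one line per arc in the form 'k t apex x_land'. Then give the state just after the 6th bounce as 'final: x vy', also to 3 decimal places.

1 4.072 21.624 54.323
2 2.311 6.541 85.149
3 1.271 1.979 102.103
4 0.699 0.599 111.428
5 0.384 0.181 116.557
6 0.211 0.055 119.377
final: 119.377 0.570

Arc 1: start y=2.580, vy=19.320 → t=4.072, apex=21.624, x_land=54.323, impact vy=-20.587
  bounce: vy ← 0.55·20.587 = 11.323
Arc 2: start y=0.000, vy=11.323 → t=2.311, apex=6.541, x_land=85.149, impact vy=-11.323
  bounce: vy ← 0.55·11.323 = 6.228
Arc 3: start y=0.000, vy=6.228 → t=1.271, apex=1.979, x_land=102.103, impact vy=-6.228
  bounce: vy ← 0.55·6.228 = 3.425
Arc 4: start y=0.000, vy=3.425 → t=0.699, apex=0.599, x_land=111.428, impact vy=-3.425
  bounce: vy ← 0.55·3.425 = 1.884
Arc 5: start y=0.000, vy=1.884 → t=0.384, apex=0.181, x_land=116.557, impact vy=-1.884
  bounce: vy ← 0.55·1.884 = 1.036
Arc 6: start y=0.000, vy=1.036 → t=0.211, apex=0.055, x_land=119.377, impact vy=-1.036
  bounce: vy ← 0.55·1.036 = 0.570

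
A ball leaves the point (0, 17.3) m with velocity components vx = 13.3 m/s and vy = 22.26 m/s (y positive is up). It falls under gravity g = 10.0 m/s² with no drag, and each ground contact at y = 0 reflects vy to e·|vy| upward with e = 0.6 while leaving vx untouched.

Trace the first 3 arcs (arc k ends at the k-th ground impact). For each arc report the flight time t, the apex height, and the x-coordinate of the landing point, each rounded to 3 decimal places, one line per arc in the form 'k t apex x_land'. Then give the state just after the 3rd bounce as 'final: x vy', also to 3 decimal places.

1 5.127 42.075 68.187
2 3.481 15.147 114.485
3 2.089 5.453 142.264
final: 142.264 6.266

Arc 1: start y=17.300, vy=22.260 → t=5.127, apex=42.075, x_land=68.187, impact vy=-29.009
  bounce: vy ← 0.6·29.009 = 17.405
Arc 2: start y=0.000, vy=17.405 → t=3.481, apex=15.147, x_land=114.485, impact vy=-17.405
  bounce: vy ← 0.6·17.405 = 10.443
Arc 3: start y=0.000, vy=10.443 → t=2.089, apex=5.453, x_land=142.264, impact vy=-10.443
  bounce: vy ← 0.6·10.443 = 6.266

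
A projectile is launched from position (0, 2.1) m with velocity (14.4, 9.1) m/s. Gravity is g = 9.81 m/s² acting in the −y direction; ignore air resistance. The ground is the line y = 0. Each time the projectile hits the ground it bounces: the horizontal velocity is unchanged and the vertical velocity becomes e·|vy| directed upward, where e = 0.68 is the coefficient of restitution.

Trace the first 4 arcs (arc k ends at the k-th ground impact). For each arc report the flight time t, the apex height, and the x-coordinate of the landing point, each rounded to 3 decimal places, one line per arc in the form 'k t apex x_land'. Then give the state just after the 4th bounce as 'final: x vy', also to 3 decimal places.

1 2.063 6.321 29.704
2 1.544 2.923 51.936
3 1.050 1.351 67.053
4 0.714 0.625 77.333
final: 77.333 2.381

Arc 1: start y=2.100, vy=9.100 → t=2.063, apex=6.321, x_land=29.704, impact vy=-11.136
  bounce: vy ← 0.68·11.136 = 7.573
Arc 2: start y=0.000, vy=7.573 → t=1.544, apex=2.923, x_land=51.936, impact vy=-7.573
  bounce: vy ← 0.68·7.573 = 5.149
Arc 3: start y=0.000, vy=5.149 → t=1.050, apex=1.351, x_land=67.053, impact vy=-5.149
  bounce: vy ← 0.68·5.149 = 3.502
Arc 4: start y=0.000, vy=3.502 → t=0.714, apex=0.625, x_land=77.333, impact vy=-3.502
  bounce: vy ← 0.68·3.502 = 2.381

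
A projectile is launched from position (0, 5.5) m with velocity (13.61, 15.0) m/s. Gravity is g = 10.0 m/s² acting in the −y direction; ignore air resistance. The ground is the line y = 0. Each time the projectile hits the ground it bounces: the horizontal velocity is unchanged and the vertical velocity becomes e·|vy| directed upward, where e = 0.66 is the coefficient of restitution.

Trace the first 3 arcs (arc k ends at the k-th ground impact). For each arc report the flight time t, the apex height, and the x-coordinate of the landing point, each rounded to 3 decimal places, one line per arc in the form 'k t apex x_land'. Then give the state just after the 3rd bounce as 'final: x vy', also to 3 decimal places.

1 3.330 16.750 45.325
2 2.416 7.296 78.207
3 1.595 3.178 99.909
final: 99.909 5.262

Arc 1: start y=5.500, vy=15.000 → t=3.330, apex=16.750, x_land=45.325, impact vy=-18.303
  bounce: vy ← 0.66·18.303 = 12.080
Arc 2: start y=0.000, vy=12.080 → t=2.416, apex=7.296, x_land=78.207, impact vy=-12.080
  bounce: vy ← 0.66·12.080 = 7.973
Arc 3: start y=0.000, vy=7.973 → t=1.595, apex=3.178, x_land=99.909, impact vy=-7.973
  bounce: vy ← 0.66·7.973 = 5.262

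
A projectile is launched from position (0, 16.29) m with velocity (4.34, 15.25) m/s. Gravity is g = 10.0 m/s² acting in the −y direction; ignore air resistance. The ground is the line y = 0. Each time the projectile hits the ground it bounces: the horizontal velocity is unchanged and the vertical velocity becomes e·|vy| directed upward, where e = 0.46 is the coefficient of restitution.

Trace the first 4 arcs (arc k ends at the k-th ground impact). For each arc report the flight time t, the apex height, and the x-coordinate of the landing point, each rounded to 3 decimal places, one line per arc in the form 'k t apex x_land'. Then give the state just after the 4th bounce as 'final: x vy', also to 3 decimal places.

1 3.888 27.918 16.874
2 2.174 5.907 26.309
3 1.000 1.250 30.649
4 0.460 0.265 32.645
final: 32.645 1.058

Arc 1: start y=16.290, vy=15.250 → t=3.888, apex=27.918, x_land=16.874, impact vy=-23.630
  bounce: vy ← 0.46·23.630 = 10.870
Arc 2: start y=0.000, vy=10.870 → t=2.174, apex=5.907, x_land=26.309, impact vy=-10.870
  bounce: vy ← 0.46·10.870 = 5.000
Arc 3: start y=0.000, vy=5.000 → t=1.000, apex=1.250, x_land=30.649, impact vy=-5.000
  bounce: vy ← 0.46·5.000 = 2.300
Arc 4: start y=0.000, vy=2.300 → t=0.460, apex=0.265, x_land=32.645, impact vy=-2.300
  bounce: vy ← 0.46·2.300 = 1.058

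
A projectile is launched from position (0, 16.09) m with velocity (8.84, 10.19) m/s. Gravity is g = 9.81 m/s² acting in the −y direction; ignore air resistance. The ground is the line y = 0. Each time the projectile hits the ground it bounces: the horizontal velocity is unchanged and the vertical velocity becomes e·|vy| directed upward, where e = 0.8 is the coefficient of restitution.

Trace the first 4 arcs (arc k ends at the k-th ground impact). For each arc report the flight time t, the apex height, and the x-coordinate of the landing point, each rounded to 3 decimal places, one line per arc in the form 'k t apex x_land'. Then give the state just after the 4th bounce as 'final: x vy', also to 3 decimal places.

Arc 1: start y=16.090, vy=10.190 → t=3.127, apex=21.382, x_land=27.639, impact vy=-20.482
  bounce: vy ← 0.8·20.482 = 16.386
Arc 2: start y=0.000, vy=16.386 → t=3.341, apex=13.685, x_land=57.171, impact vy=-16.386
  bounce: vy ← 0.8·16.386 = 13.109
Arc 3: start y=0.000, vy=13.109 → t=2.673, apex=8.758, x_land=80.795, impact vy=-13.109
  bounce: vy ← 0.8·13.109 = 10.487
Arc 4: start y=0.000, vy=10.487 → t=2.138, apex=5.605, x_land=99.695, impact vy=-10.487
  bounce: vy ← 0.8·10.487 = 8.390

1 3.127 21.382 27.639
2 3.341 13.685 57.171
3 2.673 8.758 80.795
4 2.138 5.605 99.695
final: 99.695 8.390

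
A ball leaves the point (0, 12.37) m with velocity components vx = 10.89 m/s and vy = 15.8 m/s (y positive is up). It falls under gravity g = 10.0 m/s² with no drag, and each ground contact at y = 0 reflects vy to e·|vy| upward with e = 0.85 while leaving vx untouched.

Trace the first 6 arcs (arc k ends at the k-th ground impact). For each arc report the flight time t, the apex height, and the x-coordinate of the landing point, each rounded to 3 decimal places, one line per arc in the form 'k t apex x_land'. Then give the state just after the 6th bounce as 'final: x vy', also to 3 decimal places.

1 3.809 24.852 41.485
2 3.790 17.956 82.758
3 3.222 12.973 117.841
4 2.738 9.373 147.661
5 2.328 6.772 173.008
6 1.978 4.893 194.553
final: 194.553 8.408

Arc 1: start y=12.370, vy=15.800 → t=3.809, apex=24.852, x_land=41.485, impact vy=-22.294
  bounce: vy ← 0.85·22.294 = 18.950
Arc 2: start y=0.000, vy=18.950 → t=3.790, apex=17.956, x_land=82.758, impact vy=-18.950
  bounce: vy ← 0.85·18.950 = 16.108
Arc 3: start y=0.000, vy=16.108 → t=3.222, apex=12.973, x_land=117.841, impact vy=-16.108
  bounce: vy ← 0.85·16.108 = 13.692
Arc 4: start y=0.000, vy=13.692 → t=2.738, apex=9.373, x_land=147.661, impact vy=-13.692
  bounce: vy ← 0.85·13.692 = 11.638
Arc 5: start y=0.000, vy=11.638 → t=2.328, apex=6.772, x_land=173.008, impact vy=-11.638
  bounce: vy ← 0.85·11.638 = 9.892
Arc 6: start y=0.000, vy=9.892 → t=1.978, apex=4.893, x_land=194.553, impact vy=-9.892
  bounce: vy ← 0.85·9.892 = 8.408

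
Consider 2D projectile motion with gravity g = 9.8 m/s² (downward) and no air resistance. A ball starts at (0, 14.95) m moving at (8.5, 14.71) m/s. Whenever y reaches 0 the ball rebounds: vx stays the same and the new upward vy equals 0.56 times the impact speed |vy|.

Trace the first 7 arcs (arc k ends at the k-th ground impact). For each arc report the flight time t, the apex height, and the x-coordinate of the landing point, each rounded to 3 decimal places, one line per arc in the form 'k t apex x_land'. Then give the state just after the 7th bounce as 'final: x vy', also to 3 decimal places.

1 3.804 25.990 32.335
2 2.579 8.150 54.260
3 1.444 2.556 66.538
4 0.809 0.802 73.414
5 0.453 0.251 77.264
6 0.254 0.079 79.420
7 0.142 0.025 80.628
final: 80.628 0.390

Arc 1: start y=14.950, vy=14.710 → t=3.804, apex=25.990, x_land=32.335, impact vy=-22.570
  bounce: vy ← 0.56·22.570 = 12.639
Arc 2: start y=0.000, vy=12.639 → t=2.579, apex=8.150, x_land=54.260, impact vy=-12.639
  bounce: vy ← 0.56·12.639 = 7.078
Arc 3: start y=0.000, vy=7.078 → t=1.444, apex=2.556, x_land=66.538, impact vy=-7.078
  bounce: vy ← 0.56·7.078 = 3.964
Arc 4: start y=0.000, vy=3.964 → t=0.809, apex=0.802, x_land=73.414, impact vy=-3.964
  bounce: vy ← 0.56·3.964 = 2.220
Arc 5: start y=0.000, vy=2.220 → t=0.453, apex=0.251, x_land=77.264, impact vy=-2.220
  bounce: vy ← 0.56·2.220 = 1.243
Arc 6: start y=0.000, vy=1.243 → t=0.254, apex=0.079, x_land=79.420, impact vy=-1.243
  bounce: vy ← 0.56·1.243 = 0.696
Arc 7: start y=0.000, vy=0.696 → t=0.142, apex=0.025, x_land=80.628, impact vy=-0.696
  bounce: vy ← 0.56·0.696 = 0.390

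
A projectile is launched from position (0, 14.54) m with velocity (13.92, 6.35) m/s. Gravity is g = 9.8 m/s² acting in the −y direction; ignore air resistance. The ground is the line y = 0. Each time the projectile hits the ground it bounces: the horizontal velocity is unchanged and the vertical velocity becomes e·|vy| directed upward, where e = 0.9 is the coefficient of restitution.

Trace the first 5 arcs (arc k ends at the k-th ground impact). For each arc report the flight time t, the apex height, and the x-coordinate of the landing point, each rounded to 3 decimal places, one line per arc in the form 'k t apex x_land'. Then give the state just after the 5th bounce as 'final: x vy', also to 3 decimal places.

1 2.488 16.597 34.638
2 3.313 13.444 80.752
3 2.982 10.889 122.255
4 2.683 8.820 159.607
5 2.415 7.145 193.224
final: 193.224 10.650

Arc 1: start y=14.540, vy=6.350 → t=2.488, apex=16.597, x_land=34.638, impact vy=-18.036
  bounce: vy ← 0.9·18.036 = 16.233
Arc 2: start y=0.000, vy=16.233 → t=3.313, apex=13.444, x_land=80.752, impact vy=-16.233
  bounce: vy ← 0.9·16.233 = 14.609
Arc 3: start y=0.000, vy=14.609 → t=2.982, apex=10.889, x_land=122.255, impact vy=-14.609
  bounce: vy ← 0.9·14.609 = 13.148
Arc 4: start y=0.000, vy=13.148 → t=2.683, apex=8.820, x_land=159.607, impact vy=-13.148
  bounce: vy ← 0.9·13.148 = 11.834
Arc 5: start y=0.000, vy=11.834 → t=2.415, apex=7.145, x_land=193.224, impact vy=-11.834
  bounce: vy ← 0.9·11.834 = 10.650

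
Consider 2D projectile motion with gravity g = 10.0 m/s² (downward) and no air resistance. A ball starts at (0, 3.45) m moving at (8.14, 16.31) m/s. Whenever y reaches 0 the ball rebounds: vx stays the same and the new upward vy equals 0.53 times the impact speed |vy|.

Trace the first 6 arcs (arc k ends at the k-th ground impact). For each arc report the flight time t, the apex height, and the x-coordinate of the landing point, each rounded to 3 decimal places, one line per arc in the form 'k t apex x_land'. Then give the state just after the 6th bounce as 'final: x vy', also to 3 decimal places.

1 3.461 16.751 28.175
2 1.940 4.705 43.968
3 1.028 1.322 52.339
4 0.545 0.371 56.775
5 0.289 0.104 59.126
6 0.153 0.029 60.372
final: 60.372 0.406

Arc 1: start y=3.450, vy=16.310 → t=3.461, apex=16.751, x_land=28.175, impact vy=-18.303
  bounce: vy ← 0.53·18.303 = 9.701
Arc 2: start y=0.000, vy=9.701 → t=1.940, apex=4.705, x_land=43.968, impact vy=-9.701
  bounce: vy ← 0.53·9.701 = 5.141
Arc 3: start y=0.000, vy=5.141 → t=1.028, apex=1.322, x_land=52.339, impact vy=-5.141
  bounce: vy ← 0.53·5.141 = 2.725
Arc 4: start y=0.000, vy=2.725 → t=0.545, apex=0.371, x_land=56.775, impact vy=-2.725
  bounce: vy ← 0.53·2.725 = 1.444
Arc 5: start y=0.000, vy=1.444 → t=0.289, apex=0.104, x_land=59.126, impact vy=-1.444
  bounce: vy ← 0.53·1.444 = 0.765
Arc 6: start y=0.000, vy=0.765 → t=0.153, apex=0.029, x_land=60.372, impact vy=-0.765
  bounce: vy ← 0.53·0.765 = 0.406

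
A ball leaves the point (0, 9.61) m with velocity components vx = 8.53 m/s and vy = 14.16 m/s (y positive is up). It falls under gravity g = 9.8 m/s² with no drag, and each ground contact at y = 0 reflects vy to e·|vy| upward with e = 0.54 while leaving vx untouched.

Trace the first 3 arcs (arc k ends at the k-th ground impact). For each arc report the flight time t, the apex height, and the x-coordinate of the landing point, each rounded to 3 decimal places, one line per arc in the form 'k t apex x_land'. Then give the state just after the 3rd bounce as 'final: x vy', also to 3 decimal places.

1 3.457 19.840 29.489
2 2.173 5.785 48.026
3 1.174 1.687 58.036
final: 58.036 3.105

Arc 1: start y=9.610, vy=14.160 → t=3.457, apex=19.840, x_land=29.489, impact vy=-19.720
  bounce: vy ← 0.54·19.720 = 10.649
Arc 2: start y=0.000, vy=10.649 → t=2.173, apex=5.785, x_land=48.026, impact vy=-10.649
  bounce: vy ← 0.54·10.649 = 5.750
Arc 3: start y=0.000, vy=5.750 → t=1.174, apex=1.687, x_land=58.036, impact vy=-5.750
  bounce: vy ← 0.54·5.750 = 3.105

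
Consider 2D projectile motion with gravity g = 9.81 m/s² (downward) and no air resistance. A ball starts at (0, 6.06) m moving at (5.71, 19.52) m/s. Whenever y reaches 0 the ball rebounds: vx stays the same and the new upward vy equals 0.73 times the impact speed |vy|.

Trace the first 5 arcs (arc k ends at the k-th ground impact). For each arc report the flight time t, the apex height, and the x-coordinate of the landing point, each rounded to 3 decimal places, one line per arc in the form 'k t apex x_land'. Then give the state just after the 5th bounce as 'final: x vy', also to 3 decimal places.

1 4.269 25.481 24.376
2 3.328 13.579 43.377
3 2.429 7.236 57.248
4 1.773 3.856 67.373
5 1.295 2.055 74.765
final: 74.765 4.635

Arc 1: start y=6.060, vy=19.520 → t=4.269, apex=25.481, x_land=24.376, impact vy=-22.359
  bounce: vy ← 0.73·22.359 = 16.322
Arc 2: start y=0.000, vy=16.322 → t=3.328, apex=13.579, x_land=43.377, impact vy=-16.322
  bounce: vy ← 0.73·16.322 = 11.915
Arc 3: start y=0.000, vy=11.915 → t=2.429, apex=7.236, x_land=57.248, impact vy=-11.915
  bounce: vy ← 0.73·11.915 = 8.698
Arc 4: start y=0.000, vy=8.698 → t=1.773, apex=3.856, x_land=67.373, impact vy=-8.698
  bounce: vy ← 0.73·8.698 = 6.350
Arc 5: start y=0.000, vy=6.350 → t=1.295, apex=2.055, x_land=74.765, impact vy=-6.350
  bounce: vy ← 0.73·6.350 = 4.635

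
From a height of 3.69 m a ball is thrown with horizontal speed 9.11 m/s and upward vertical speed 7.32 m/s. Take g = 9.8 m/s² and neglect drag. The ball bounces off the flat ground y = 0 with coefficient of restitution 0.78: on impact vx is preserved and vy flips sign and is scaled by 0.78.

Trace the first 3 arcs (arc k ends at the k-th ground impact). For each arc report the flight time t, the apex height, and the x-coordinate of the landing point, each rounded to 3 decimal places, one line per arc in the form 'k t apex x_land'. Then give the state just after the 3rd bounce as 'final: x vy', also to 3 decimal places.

1 1.892 6.424 17.235
2 1.786 3.908 33.507
3 1.393 2.378 46.200
final: 46.200 5.325

Arc 1: start y=3.690, vy=7.320 → t=1.892, apex=6.424, x_land=17.235, impact vy=-11.221
  bounce: vy ← 0.78·11.221 = 8.752
Arc 2: start y=0.000, vy=8.752 → t=1.786, apex=3.908, x_land=33.507, impact vy=-8.752
  bounce: vy ← 0.78·8.752 = 6.827
Arc 3: start y=0.000, vy=6.827 → t=1.393, apex=2.378, x_land=46.200, impact vy=-6.827
  bounce: vy ← 0.78·6.827 = 5.325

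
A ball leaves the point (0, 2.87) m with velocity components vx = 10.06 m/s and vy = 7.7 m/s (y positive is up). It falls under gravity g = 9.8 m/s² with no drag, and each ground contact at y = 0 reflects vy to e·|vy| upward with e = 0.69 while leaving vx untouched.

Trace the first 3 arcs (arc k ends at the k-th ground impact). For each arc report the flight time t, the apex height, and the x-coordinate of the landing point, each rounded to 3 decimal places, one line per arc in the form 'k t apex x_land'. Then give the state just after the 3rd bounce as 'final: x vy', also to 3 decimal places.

1 1.883 5.895 18.939
2 1.514 2.807 34.166
3 1.044 1.336 44.673
final: 44.673 3.531

Arc 1: start y=2.870, vy=7.700 → t=1.883, apex=5.895, x_land=18.939, impact vy=-10.749
  bounce: vy ← 0.69·10.749 = 7.417
Arc 2: start y=0.000, vy=7.417 → t=1.514, apex=2.807, x_land=34.166, impact vy=-7.417
  bounce: vy ← 0.69·7.417 = 5.118
Arc 3: start y=0.000, vy=5.118 → t=1.044, apex=1.336, x_land=44.673, impact vy=-5.118
  bounce: vy ← 0.69·5.118 = 3.531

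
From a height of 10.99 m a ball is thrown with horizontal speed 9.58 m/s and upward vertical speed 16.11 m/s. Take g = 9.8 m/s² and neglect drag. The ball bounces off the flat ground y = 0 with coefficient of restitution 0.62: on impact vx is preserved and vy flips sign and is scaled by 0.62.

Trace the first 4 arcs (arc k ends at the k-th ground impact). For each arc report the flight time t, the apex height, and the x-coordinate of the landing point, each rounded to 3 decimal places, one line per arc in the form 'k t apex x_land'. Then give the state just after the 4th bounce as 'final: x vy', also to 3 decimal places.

1 3.868 24.231 37.052
2 2.757 9.315 63.469
3 1.710 3.581 79.847
4 1.060 1.376 90.002
final: 90.002 3.220

Arc 1: start y=10.990, vy=16.110 → t=3.868, apex=24.231, x_land=37.052, impact vy=-21.793
  bounce: vy ← 0.62·21.793 = 13.512
Arc 2: start y=0.000, vy=13.512 → t=2.757, apex=9.315, x_land=63.469, impact vy=-13.512
  bounce: vy ← 0.62·13.512 = 8.377
Arc 3: start y=0.000, vy=8.377 → t=1.710, apex=3.581, x_land=79.847, impact vy=-8.377
  bounce: vy ← 0.62·8.377 = 5.194
Arc 4: start y=0.000, vy=5.194 → t=1.060, apex=1.376, x_land=90.002, impact vy=-5.194
  bounce: vy ← 0.62·5.194 = 3.220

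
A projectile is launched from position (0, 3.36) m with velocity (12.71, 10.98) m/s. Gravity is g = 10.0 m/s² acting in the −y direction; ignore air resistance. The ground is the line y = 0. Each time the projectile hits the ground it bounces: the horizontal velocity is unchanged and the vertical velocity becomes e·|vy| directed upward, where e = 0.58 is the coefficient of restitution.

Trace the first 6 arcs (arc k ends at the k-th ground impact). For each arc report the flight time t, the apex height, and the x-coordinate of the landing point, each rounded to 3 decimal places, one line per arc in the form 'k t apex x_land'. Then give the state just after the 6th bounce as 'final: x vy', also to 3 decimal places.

1 2.468 9.388 31.372
2 1.589 3.158 51.574
3 0.922 1.062 63.292
4 0.535 0.357 70.088
5 0.310 0.120 74.029
6 0.180 0.040 76.316
final: 76.316 0.522

Arc 1: start y=3.360, vy=10.980 → t=2.468, apex=9.388, x_land=31.372, impact vy=-13.703
  bounce: vy ← 0.58·13.703 = 7.947
Arc 2: start y=0.000, vy=7.947 → t=1.589, apex=3.158, x_land=51.574, impact vy=-7.947
  bounce: vy ← 0.58·7.947 = 4.610
Arc 3: start y=0.000, vy=4.610 → t=0.922, apex=1.062, x_land=63.292, impact vy=-4.610
  bounce: vy ← 0.58·4.610 = 2.674
Arc 4: start y=0.000, vy=2.674 → t=0.535, apex=0.357, x_land=70.088, impact vy=-2.674
  bounce: vy ← 0.58·2.674 = 1.551
Arc 5: start y=0.000, vy=1.551 → t=0.310, apex=0.120, x_land=74.029, impact vy=-1.551
  bounce: vy ← 0.58·1.551 = 0.899
Arc 6: start y=0.000, vy=0.899 → t=0.180, apex=0.040, x_land=76.316, impact vy=-0.899
  bounce: vy ← 0.58·0.899 = 0.522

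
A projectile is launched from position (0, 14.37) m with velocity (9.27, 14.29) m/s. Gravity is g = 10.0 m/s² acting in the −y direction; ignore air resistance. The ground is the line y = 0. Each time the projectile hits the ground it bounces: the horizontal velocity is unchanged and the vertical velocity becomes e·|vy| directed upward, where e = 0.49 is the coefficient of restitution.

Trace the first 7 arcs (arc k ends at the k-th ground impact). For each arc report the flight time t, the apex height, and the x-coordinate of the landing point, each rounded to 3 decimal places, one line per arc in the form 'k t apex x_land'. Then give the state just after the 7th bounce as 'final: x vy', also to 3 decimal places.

Arc 1: start y=14.370, vy=14.290 → t=3.646, apex=24.580, x_land=33.800, impact vy=-22.172
  bounce: vy ← 0.49·22.172 = 10.864
Arc 2: start y=0.000, vy=10.864 → t=2.173, apex=5.902, x_land=53.943, impact vy=-10.864
  bounce: vy ← 0.49·10.864 = 5.324
Arc 3: start y=0.000, vy=5.324 → t=1.065, apex=1.417, x_land=63.813, impact vy=-5.324
  bounce: vy ← 0.49·5.324 = 2.609
Arc 4: start y=0.000, vy=2.609 → t=0.522, apex=0.340, x_land=68.649, impact vy=-2.609
  bounce: vy ← 0.49·2.609 = 1.278
Arc 5: start y=0.000, vy=1.278 → t=0.256, apex=0.082, x_land=71.019, impact vy=-1.278
  bounce: vy ← 0.49·1.278 = 0.626
Arc 6: start y=0.000, vy=0.626 → t=0.125, apex=0.020, x_land=72.180, impact vy=-0.626
  bounce: vy ← 0.49·0.626 = 0.307
Arc 7: start y=0.000, vy=0.307 → t=0.061, apex=0.005, x_land=72.749, impact vy=-0.307
  bounce: vy ← 0.49·0.307 = 0.150

1 3.646 24.580 33.800
2 2.173 5.902 53.943
3 1.065 1.417 63.813
4 0.522 0.340 68.649
5 0.256 0.082 71.019
6 0.125 0.020 72.180
7 0.061 0.005 72.749
final: 72.749 0.150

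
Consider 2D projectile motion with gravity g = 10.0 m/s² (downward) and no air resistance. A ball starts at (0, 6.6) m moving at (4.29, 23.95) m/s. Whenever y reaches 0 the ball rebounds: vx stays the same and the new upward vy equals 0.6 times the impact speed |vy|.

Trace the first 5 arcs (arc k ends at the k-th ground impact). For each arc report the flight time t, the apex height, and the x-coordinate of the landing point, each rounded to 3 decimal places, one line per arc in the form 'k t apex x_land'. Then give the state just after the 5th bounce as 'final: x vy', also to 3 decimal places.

Arc 1: start y=6.600, vy=23.950 → t=5.051, apex=35.280, x_land=21.670, impact vy=-26.563
  bounce: vy ← 0.6·26.563 = 15.938
Arc 2: start y=0.000, vy=15.938 → t=3.188, apex=12.701, x_land=35.345, impact vy=-15.938
  bounce: vy ← 0.6·15.938 = 9.563
Arc 3: start y=0.000, vy=9.563 → t=1.913, apex=4.572, x_land=43.550, impact vy=-9.563
  bounce: vy ← 0.6·9.563 = 5.738
Arc 4: start y=0.000, vy=5.738 → t=1.148, apex=1.646, x_land=48.473, impact vy=-5.738
  bounce: vy ← 0.6·5.738 = 3.443
Arc 5: start y=0.000, vy=3.443 → t=0.689, apex=0.593, x_land=51.426, impact vy=-3.443
  bounce: vy ← 0.6·3.443 = 2.066

1 5.051 35.280 21.670
2 3.188 12.701 35.345
3 1.913 4.572 43.550
4 1.148 1.646 48.473
5 0.689 0.593 51.426
final: 51.426 2.066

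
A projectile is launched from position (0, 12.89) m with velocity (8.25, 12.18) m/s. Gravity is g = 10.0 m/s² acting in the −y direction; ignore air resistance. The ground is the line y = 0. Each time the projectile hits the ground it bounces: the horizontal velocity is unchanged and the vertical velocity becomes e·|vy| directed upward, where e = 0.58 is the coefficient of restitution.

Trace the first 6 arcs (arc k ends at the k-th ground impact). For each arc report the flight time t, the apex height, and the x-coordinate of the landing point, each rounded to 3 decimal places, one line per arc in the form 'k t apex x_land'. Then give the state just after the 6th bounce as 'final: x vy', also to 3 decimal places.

1 3.233 20.308 26.675
2 2.338 6.831 45.962
3 1.356 2.298 57.148
4 0.786 0.773 63.636
5 0.456 0.260 67.399
6 0.265 0.087 69.581
final: 69.581 0.767

Arc 1: start y=12.890, vy=12.180 → t=3.233, apex=20.308, x_land=26.675, impact vy=-20.153
  bounce: vy ← 0.58·20.153 = 11.689
Arc 2: start y=0.000, vy=11.689 → t=2.338, apex=6.831, x_land=45.962, impact vy=-11.689
  bounce: vy ← 0.58·11.689 = 6.780
Arc 3: start y=0.000, vy=6.780 → t=1.356, apex=2.298, x_land=57.148, impact vy=-6.780
  bounce: vy ← 0.58·6.780 = 3.932
Arc 4: start y=0.000, vy=3.932 → t=0.786, apex=0.773, x_land=63.636, impact vy=-3.932
  bounce: vy ← 0.58·3.932 = 2.281
Arc 5: start y=0.000, vy=2.281 → t=0.456, apex=0.260, x_land=67.399, impact vy=-2.281
  bounce: vy ← 0.58·2.281 = 1.323
Arc 6: start y=0.000, vy=1.323 → t=0.265, apex=0.087, x_land=69.581, impact vy=-1.323
  bounce: vy ← 0.58·1.323 = 0.767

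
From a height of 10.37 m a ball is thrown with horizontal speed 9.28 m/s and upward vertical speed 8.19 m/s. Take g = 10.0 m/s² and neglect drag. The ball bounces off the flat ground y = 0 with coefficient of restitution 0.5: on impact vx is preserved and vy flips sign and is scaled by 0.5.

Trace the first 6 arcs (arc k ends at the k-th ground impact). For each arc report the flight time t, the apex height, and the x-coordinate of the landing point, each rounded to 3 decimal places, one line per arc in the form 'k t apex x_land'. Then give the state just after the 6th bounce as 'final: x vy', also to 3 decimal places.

1 2.476 13.724 22.975
2 1.657 3.431 38.349
3 0.828 0.858 46.037
4 0.414 0.214 49.880
5 0.207 0.054 51.802
6 0.104 0.013 52.763
final: 52.763 0.259

Arc 1: start y=10.370, vy=8.190 → t=2.476, apex=13.724, x_land=22.975, impact vy=-16.567
  bounce: vy ← 0.5·16.567 = 8.284
Arc 2: start y=0.000, vy=8.284 → t=1.657, apex=3.431, x_land=38.349, impact vy=-8.284
  bounce: vy ← 0.5·8.284 = 4.142
Arc 3: start y=0.000, vy=4.142 → t=0.828, apex=0.858, x_land=46.037, impact vy=-4.142
  bounce: vy ← 0.5·4.142 = 2.071
Arc 4: start y=0.000, vy=2.071 → t=0.414, apex=0.214, x_land=49.880, impact vy=-2.071
  bounce: vy ← 0.5·2.071 = 1.035
Arc 5: start y=0.000, vy=1.035 → t=0.207, apex=0.054, x_land=51.802, impact vy=-1.035
  bounce: vy ← 0.5·1.035 = 0.518
Arc 6: start y=0.000, vy=0.518 → t=0.104, apex=0.013, x_land=52.763, impact vy=-0.518
  bounce: vy ← 0.5·0.518 = 0.259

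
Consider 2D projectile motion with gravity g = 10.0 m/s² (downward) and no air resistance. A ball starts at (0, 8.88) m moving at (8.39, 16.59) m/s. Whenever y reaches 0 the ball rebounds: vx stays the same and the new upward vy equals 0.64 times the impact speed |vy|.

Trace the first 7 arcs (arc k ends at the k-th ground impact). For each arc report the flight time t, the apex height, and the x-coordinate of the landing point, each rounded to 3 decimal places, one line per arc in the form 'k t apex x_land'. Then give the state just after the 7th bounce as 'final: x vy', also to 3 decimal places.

Arc 1: start y=8.880, vy=16.590 → t=3.787, apex=22.641, x_land=31.773, impact vy=-21.280
  bounce: vy ← 0.64·21.280 = 13.619
Arc 2: start y=0.000, vy=13.619 → t=2.724, apex=9.274, x_land=54.625, impact vy=-13.619
  bounce: vy ← 0.64·13.619 = 8.716
Arc 3: start y=0.000, vy=8.716 → t=1.743, apex=3.799, x_land=69.251, impact vy=-8.716
  bounce: vy ← 0.64·8.716 = 5.578
Arc 4: start y=0.000, vy=5.578 → t=1.116, apex=1.556, x_land=78.612, impact vy=-5.578
  bounce: vy ← 0.64·5.578 = 3.570
Arc 5: start y=0.000, vy=3.570 → t=0.714, apex=0.637, x_land=84.602, impact vy=-3.570
  bounce: vy ← 0.64·3.570 = 2.285
Arc 6: start y=0.000, vy=2.285 → t=0.457, apex=0.261, x_land=88.437, impact vy=-2.285
  bounce: vy ← 0.64·2.285 = 1.462
Arc 7: start y=0.000, vy=1.462 → t=0.292, apex=0.107, x_land=90.890, impact vy=-1.462
  bounce: vy ← 0.64·1.462 = 0.936

1 3.787 22.641 31.773
2 2.724 9.274 54.625
3 1.743 3.799 69.251
4 1.116 1.556 78.612
5 0.714 0.637 84.602
6 0.457 0.261 88.437
7 0.292 0.107 90.890
final: 90.890 0.936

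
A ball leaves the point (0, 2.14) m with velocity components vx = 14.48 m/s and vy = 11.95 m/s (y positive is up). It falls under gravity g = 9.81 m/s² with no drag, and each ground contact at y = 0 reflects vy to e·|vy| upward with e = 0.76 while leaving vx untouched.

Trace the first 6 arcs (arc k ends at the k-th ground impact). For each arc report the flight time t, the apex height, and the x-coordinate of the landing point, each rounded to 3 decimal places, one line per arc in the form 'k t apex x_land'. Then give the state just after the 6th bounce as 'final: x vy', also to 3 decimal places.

Arc 1: start y=2.140, vy=11.950 → t=2.604, apex=9.418, x_land=37.704, impact vy=-13.594
  bounce: vy ← 0.76·13.594 = 10.331
Arc 2: start y=0.000, vy=10.331 → t=2.106, apex=5.440, x_land=68.202, impact vy=-10.331
  bounce: vy ← 0.76·10.331 = 7.852
Arc 3: start y=0.000, vy=7.852 → t=1.601, apex=3.142, x_land=91.381, impact vy=-7.852
  bounce: vy ← 0.76·7.852 = 5.967
Arc 4: start y=0.000, vy=5.967 → t=1.217, apex=1.815, x_land=108.997, impact vy=-5.967
  bounce: vy ← 0.76·5.967 = 4.535
Arc 5: start y=0.000, vy=4.535 → t=0.925, apex=1.048, x_land=122.386, impact vy=-4.535
  bounce: vy ← 0.76·4.535 = 3.447
Arc 6: start y=0.000, vy=3.447 → t=0.703, apex=0.605, x_land=132.561, impact vy=-3.447
  bounce: vy ← 0.76·3.447 = 2.620

1 2.604 9.418 37.704
2 2.106 5.440 68.202
3 1.601 3.142 91.381
4 1.217 1.815 108.997
5 0.925 1.048 122.386
6 0.703 0.605 132.561
final: 132.561 2.620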